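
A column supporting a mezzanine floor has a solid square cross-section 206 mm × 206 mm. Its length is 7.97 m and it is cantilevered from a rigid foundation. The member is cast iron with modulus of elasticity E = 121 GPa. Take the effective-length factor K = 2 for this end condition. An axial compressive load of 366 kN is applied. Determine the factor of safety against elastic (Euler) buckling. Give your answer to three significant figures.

I = a⁴/12 = 206⁴/12 = 1.501×10^8 mm⁴
I = 1.501×10^8 mm⁴ = 1.501×10^-4 m⁴
Effective length L_e = K·L = 2 × 7.97 = 15.94 m
P_cr = π²EI / L_e² = π² × 121×10⁹ × 1.501×10^-4 / 15.94² = 7.053×10^5 N
Factor of safety n = P_cr / P = 705.34 / 366 = 1.93

n ≈ 1.93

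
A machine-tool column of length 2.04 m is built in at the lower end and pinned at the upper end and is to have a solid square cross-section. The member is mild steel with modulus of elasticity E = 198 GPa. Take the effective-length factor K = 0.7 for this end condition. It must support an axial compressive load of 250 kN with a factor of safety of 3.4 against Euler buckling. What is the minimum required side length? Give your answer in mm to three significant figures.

a ≈ 57.1 mm

Required P_cr = n·P = 3.4 × 250 = 850.0 kN
L_e = K·L = 0.7 × 2.04 = 1.428 m
Required I = P_cr·L_e²/(π²E) = 8.500×10^5 × 1.428² / (π² × 1.98×10^11) = 8.870×10^-7 m⁴
I_req = 8.870×10^5 mm⁴
Solid square: I = a⁴/12  ⇒  a = (12I)^(1/4) = (12×8.870×10^5)^(1/4) = 57.1 mm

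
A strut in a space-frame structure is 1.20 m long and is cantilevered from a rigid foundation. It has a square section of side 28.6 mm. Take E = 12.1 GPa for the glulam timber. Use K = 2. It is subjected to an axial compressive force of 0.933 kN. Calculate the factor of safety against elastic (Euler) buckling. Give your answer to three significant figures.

I = a⁴/12 = 28.6⁴/12 = 5.575×10^4 mm⁴
I = 5.575×10^4 mm⁴ = 5.575×10^-8 m⁴
Effective length L_e = K·L = 2 × 1.20 = 2.400 m
P_cr = π²EI / L_e² = π² × 12.1×10⁹ × 5.575×10^-8 / 2.400² = 1.156×10^3 N
Factor of safety n = P_cr / P = 1.1560 / 0.933 = 1.24

n ≈ 1.24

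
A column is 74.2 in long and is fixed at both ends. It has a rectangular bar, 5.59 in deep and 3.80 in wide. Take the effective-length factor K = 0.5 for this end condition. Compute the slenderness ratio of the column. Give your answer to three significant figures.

λ ≈ 33.8

For a rectangle r_min = b/√12 = 3.80/√12 = 1.097 in
L_e = K·L = 0.5 × 74.2 = 37.10 in
λ = L_e / r_min = 37.100 / 1.097 = 33.8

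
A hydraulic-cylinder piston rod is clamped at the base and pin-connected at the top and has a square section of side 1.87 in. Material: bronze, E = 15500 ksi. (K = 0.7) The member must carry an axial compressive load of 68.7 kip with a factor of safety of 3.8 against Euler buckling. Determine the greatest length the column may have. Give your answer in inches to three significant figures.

I = a⁴/12 = 1.87⁴/12 = 1.019 in⁴
Required critical load P_cr = n·P = 3.8 × 68.7 = 261.1 kip = 2.611×10^5 lb
From P_cr = π²EI/(K·L)²:  L = (1/K)·√(π²EI/P_cr) = (1/0.7)·√(π²×1.55×10^7×1.019/2.611×10^5)
L = 34.9 in

L_max ≈ 34.9 in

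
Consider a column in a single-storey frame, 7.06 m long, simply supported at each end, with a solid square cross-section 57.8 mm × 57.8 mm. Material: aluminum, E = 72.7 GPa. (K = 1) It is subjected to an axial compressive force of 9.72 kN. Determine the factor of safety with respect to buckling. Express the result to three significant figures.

I = a⁴/12 = 57.8⁴/12 = 9.301×10^5 mm⁴
I = 9.301×10^5 mm⁴ = 9.301×10^-7 m⁴
Effective length L_e = K·L = 1 × 7.06 = 7.060 m
P_cr = π²EI / L_e² = π² × 72.7×10⁹ × 9.301×10^-7 / 7.060² = 1.339×10^4 N
Factor of safety n = P_cr / P = 13.389 / 9.72 = 1.38

n ≈ 1.38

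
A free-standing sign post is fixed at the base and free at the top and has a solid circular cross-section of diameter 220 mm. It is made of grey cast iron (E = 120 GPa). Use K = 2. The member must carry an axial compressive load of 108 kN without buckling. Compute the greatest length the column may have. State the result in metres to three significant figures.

I = πd⁴/64 = π×220⁴/64 = 1.150×10^8 mm⁴
I = 1.150×10^-4 m⁴
At the buckling limit P_cr = P = 1.080×10^5 N
From P_cr = π²EI/(K·L)²:  L = (1/K)·√(π²EI/P_cr) = (1/2)·√(π²×1.20×10^11×1.150×10^-4/1.080×10^5)
L = 17.8 m

L_max ≈ 17.8 m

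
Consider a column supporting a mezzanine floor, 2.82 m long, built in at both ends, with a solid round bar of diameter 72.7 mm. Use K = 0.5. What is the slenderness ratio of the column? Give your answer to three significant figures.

λ ≈ 77.6

For a solid circle r = d/4 = 72.7/4 = 18.18 mm
L_e = K·L = 0.5 × 2.82 m = 1.410 m = 1410.0 mm
λ = L_e / r_min = 1410.0 / 18.18 = 77.6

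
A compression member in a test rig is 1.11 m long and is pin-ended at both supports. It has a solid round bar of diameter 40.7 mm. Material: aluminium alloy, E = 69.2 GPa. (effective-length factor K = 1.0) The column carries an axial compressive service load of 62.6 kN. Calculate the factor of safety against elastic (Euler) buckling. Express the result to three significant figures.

n ≈ 1.19

I = πd⁴/64 = π×40.7⁴/64 = 1.347×10^5 mm⁴
I = 1.347×10^5 mm⁴ = 1.347×10^-7 m⁴
Effective length L_e = K·L = 1 × 1.11 = 1.110 m
P_cr = π²EI / L_e² = π² × 69.2×10⁹ × 1.347×10^-7 / 1.110² = 7.466×10^4 N
Factor of safety n = P_cr / P = 74.663 / 62.6 = 1.19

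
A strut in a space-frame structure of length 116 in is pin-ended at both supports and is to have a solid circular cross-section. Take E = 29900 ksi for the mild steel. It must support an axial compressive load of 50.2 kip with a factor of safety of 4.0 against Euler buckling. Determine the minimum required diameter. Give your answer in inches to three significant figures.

d ≈ 3.70 in

Required P_cr = n·P = 4.0 × 50.2 = 200.8 kip
L_e = K·L = 1 × 116 = 116.0 in
Required I = P_cr·L_e²/(π²E) = 2.008×10^5 × 116.0² / (π² × 2.99×10^7) = 9.156 in⁴
Solid circle: I = πd⁴/64  ⇒  d = (64I/π)^(1/4) = (64×9.156/π)^(1/4) = 3.70 in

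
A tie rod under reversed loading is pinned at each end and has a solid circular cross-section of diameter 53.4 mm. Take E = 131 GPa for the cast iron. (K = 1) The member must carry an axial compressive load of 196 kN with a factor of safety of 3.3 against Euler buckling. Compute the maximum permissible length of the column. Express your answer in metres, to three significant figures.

I = πd⁴/64 = π×53.4⁴/64 = 3.991×10^5 mm⁴
I = 3.991×10^-7 m⁴
Required critical load P_cr = n·P = 3.3 × 196 = 646.8 kN = 6.468×10^5 N
From P_cr = π²EI/(K·L)²:  L = (1/K)·√(π²EI/P_cr) = (1/1)·√(π²×1.31×10^11×3.991×10^-7/6.468×10^5)
L = 0.893 m

L_max ≈ 0.893 m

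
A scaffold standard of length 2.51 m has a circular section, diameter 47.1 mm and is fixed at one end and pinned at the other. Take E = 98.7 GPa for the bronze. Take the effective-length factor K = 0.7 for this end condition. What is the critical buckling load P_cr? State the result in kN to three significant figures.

P_cr ≈ 76.2 kN

I = πd⁴/64 = π×47.1⁴/64 = 2.416×10^5 mm⁴
I = 2.416×10^5 mm⁴ = 2.416×10^-7 m⁴
Effective length L_e = K·L = 0.7 × 2.51 = 1.757 m
P_cr = π²EI / L_e² = π² × 98.7×10⁹ × 2.416×10^-7 / 1.757² = 7.623×10^4 N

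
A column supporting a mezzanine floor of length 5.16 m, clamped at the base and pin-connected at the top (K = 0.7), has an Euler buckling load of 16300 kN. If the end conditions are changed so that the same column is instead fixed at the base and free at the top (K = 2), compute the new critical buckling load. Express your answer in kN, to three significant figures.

P_cr ≈ 2000 kN

P_cr ∝ 1/K², so P_cr,new = P_cr,old × (K_old/K_new)² = 16300 × (0.7/2)²
= 16300 × 0.1225 = 2000 kN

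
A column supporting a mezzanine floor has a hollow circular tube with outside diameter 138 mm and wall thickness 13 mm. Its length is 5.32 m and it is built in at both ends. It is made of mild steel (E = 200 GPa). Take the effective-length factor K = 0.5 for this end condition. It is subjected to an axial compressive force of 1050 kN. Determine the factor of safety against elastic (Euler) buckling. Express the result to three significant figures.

n ≈ 2.68

Inner diameter d_i = 138 − 2×13 = 112.0 mm
I = π(d_o⁴ − d_i⁴)/64 = π(138⁴ − 112.0⁴)/64 = 1.008×10^7 mm⁴
I = 1.008×10^7 mm⁴ = 1.008×10^-5 m⁴
Effective length L_e = K·L = 0.5 × 5.32 = 2.660 m
P_cr = π²EI / L_e² = π² × 200×10⁹ × 1.008×10^-5 / 2.660² = 2.812×10^6 N
Factor of safety n = P_cr / P = 2811.7 / 1050 = 2.68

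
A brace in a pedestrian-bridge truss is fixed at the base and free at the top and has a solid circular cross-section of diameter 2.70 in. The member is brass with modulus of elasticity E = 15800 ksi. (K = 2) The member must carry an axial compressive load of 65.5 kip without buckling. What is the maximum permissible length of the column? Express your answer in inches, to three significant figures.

I = πd⁴/64 = π×2.70⁴/64 = 2.609 in⁴
At the buckling limit P_cr = P = 6.550×10^4 lb
From P_cr = π²EI/(K·L)²:  L = (1/K)·√(π²EI/P_cr) = (1/2)·√(π²×1.58×10^7×2.609/6.550×10^4)
L = 39.4 in

L_max ≈ 39.4 in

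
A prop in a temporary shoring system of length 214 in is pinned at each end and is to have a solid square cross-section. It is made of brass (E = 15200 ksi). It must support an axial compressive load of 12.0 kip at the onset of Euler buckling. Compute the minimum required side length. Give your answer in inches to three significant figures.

a ≈ 2.57 in

L_e = K·L = 1 × 214 = 214.0 in
Required I = P_cr·L_e²/(π²E) = 1.200×10^4 × 214.0² / (π² × 1.52×10^7) = 3.663 in⁴
Solid square: I = a⁴/12  ⇒  a = (12I)^(1/4) = (12×3.663)^(1/4) = 2.57 in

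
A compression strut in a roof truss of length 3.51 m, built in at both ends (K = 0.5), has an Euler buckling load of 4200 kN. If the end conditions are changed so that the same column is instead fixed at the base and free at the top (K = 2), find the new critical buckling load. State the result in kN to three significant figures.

P_cr ∝ 1/K², so P_cr,new = P_cr,old × (K_old/K_new)² = 4200 × (0.5/2)²
= 4200 × 0.06250 = 262 kN

P_cr ≈ 262 kN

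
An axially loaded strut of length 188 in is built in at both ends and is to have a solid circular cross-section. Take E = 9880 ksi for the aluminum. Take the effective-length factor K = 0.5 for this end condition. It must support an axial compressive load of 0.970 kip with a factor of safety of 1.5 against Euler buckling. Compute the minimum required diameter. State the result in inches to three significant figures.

d ≈ 1.28 in

Required P_cr = n·P = 1.5 × 0.970 = 1.455 kip
L_e = K·L = 0.5 × 188 = 94.00 in
Required I = P_cr·L_e²/(π²E) = 1.455×10^3 × 94.00² / (π² × 9.88×10^6) = 0.1318 in⁴
Solid circle: I = πd⁴/64  ⇒  d = (64I/π)^(1/4) = (64×0.1318/π)^(1/4) = 1.28 in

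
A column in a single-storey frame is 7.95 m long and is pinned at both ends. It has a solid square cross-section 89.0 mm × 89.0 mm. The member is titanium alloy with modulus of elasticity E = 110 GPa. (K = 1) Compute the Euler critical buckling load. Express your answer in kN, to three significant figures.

P_cr ≈ 89.8 kN

I = a⁴/12 = 89.0⁴/12 = 5.229×10^6 mm⁴
I = 5.229×10^6 mm⁴ = 5.229×10^-6 m⁴
Effective length L_e = K·L = 1 × 7.95 = 7.950 m
P_cr = π²EI / L_e² = π² × 110×10⁹ × 5.229×10^-6 / 7.950² = 8.981×10^4 N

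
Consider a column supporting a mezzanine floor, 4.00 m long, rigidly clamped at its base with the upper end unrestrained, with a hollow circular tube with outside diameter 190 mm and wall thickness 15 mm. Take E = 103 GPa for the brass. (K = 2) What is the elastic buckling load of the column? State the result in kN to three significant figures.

Inner diameter d_i = 190 − 2×15 = 160.0 mm
I = π(d_o⁴ − d_i⁴)/64 = π(190⁴ − 160.0⁴)/64 = 3.180×10^7 mm⁴
I = 3.180×10^7 mm⁴ = 3.180×10^-5 m⁴
Effective length L_e = K·L = 2 × 4.00 = 8.000 m
P_cr = π²EI / L_e² = π² × 103×10⁹ × 3.180×10^-5 / 8.000² = 5.051×10^5 N

P_cr ≈ 505 kN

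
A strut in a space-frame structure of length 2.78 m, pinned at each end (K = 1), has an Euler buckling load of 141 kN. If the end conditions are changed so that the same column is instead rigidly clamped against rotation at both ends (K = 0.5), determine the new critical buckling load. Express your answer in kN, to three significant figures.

P_cr ∝ 1/K², so P_cr,new = P_cr,old × (K_old/K_new)² = 141 × (1/0.5)²
= 141 × 4.000 = 564 kN

P_cr ≈ 564 kN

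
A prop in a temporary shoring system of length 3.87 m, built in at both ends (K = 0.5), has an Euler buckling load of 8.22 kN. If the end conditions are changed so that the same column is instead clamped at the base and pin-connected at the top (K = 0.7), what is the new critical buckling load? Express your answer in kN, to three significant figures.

P_cr ∝ 1/K², so P_cr,new = P_cr,old × (K_old/K_new)² = 8.22 × (0.5/0.7)²
= 8.22 × 0.5102 = 4.19 kN

P_cr ≈ 4.19 kN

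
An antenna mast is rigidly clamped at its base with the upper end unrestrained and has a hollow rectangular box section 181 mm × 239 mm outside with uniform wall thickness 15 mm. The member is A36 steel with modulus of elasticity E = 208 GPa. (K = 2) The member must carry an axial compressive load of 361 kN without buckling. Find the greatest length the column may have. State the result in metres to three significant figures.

L_max ≈ 9.09 m

Inner dimensions: h_i = 239 − 2×15 = 209.0 mm, b_i = 181 − 2×15 = 151.0 mm
Weak-axis I_min = (h_o·b_o³ − h_i·b_i³)/12 with b_o = 181, b_i = 151.0 mm (shorter outer/inner sides).
I_min = (239×181³ − 209.0×151.0³)/12 = 5.814×10^7 mm⁴
I = 5.814×10^-5 m⁴
At the buckling limit P_cr = P = 3.610×10^5 N
From P_cr = π²EI/(K·L)²:  L = (1/K)·√(π²EI/P_cr) = (1/2)·√(π²×2.08×10^11×5.814×10^-5/3.610×10^5)
L = 9.09 m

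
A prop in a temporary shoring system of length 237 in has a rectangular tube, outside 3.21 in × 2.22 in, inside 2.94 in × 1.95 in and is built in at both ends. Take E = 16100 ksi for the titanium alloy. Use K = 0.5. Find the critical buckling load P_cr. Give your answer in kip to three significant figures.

Weak-axis I_min = (h_o·b_o³ − h_i·b_i³)/12 with b_o = 2.22, b_i = 1.950 in (shorter outer/inner sides).
I_min = (3.21×2.22³ − 2.940×1.950³)/12 = 1.110 in⁴
Effective length L_e = K·L = 0.5 × 237 = 118.5 in
P_cr = π²EI / L_e² = π² × 16100×10³ × 1.110 / 118.5² = 1.256×10^4 lb

P_cr ≈ 12.6 kip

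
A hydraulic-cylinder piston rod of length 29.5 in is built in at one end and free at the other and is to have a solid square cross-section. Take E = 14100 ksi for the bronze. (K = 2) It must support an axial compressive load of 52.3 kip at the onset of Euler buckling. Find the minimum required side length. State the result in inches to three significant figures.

a ≈ 1.99 in

L_e = K·L = 2 × 29.5 = 59.00 in
Required I = P_cr·L_e²/(π²E) = 5.230×10^4 × 59.00² / (π² × 1.41×10^7) = 1.308 in⁴
Solid square: I = a⁴/12  ⇒  a = (12I)^(1/4) = (12×1.308)^(1/4) = 1.99 in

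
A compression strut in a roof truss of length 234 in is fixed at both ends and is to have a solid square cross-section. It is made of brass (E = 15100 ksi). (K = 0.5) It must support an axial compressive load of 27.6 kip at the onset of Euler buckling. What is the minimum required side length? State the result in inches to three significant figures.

a ≈ 2.35 in

L_e = K·L = 0.5 × 234 = 117.0 in
Required I = P_cr·L_e²/(π²E) = 2.760×10^4 × 117.0² / (π² × 1.51×10^7) = 2.535 in⁴
Solid square: I = a⁴/12  ⇒  a = (12I)^(1/4) = (12×2.535)^(1/4) = 2.35 in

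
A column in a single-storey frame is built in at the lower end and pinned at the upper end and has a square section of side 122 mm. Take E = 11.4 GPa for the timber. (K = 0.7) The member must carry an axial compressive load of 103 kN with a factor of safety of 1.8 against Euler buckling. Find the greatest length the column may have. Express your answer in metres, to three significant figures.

L_max ≈ 4.78 m

I = a⁴/12 = 122⁴/12 = 1.846×10^7 mm⁴
I = 1.846×10^-5 m⁴
Required critical load P_cr = n·P = 1.8 × 103 = 185.4 kN = 1.854×10^5 N
From P_cr = π²EI/(K·L)²:  L = (1/K)·√(π²EI/P_cr) = (1/0.7)·√(π²×1.14×10^10×1.846×10^-5/1.854×10^5)
L = 4.78 m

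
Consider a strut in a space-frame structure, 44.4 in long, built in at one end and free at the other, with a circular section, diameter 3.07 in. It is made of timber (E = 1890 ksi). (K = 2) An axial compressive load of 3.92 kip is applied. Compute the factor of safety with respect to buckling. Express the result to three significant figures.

n ≈ 2.63

I = πd⁴/64 = π×3.07⁴/64 = 4.360 in⁴
Effective length L_e = K·L = 2 × 44.4 = 88.80 in
P_cr = π²EI / L_e² = π² × 1890×10³ × 4.360 / 88.80² = 1.031×10^4 lb
Factor of safety n = P_cr / P = 10.315 / 3.92 = 2.63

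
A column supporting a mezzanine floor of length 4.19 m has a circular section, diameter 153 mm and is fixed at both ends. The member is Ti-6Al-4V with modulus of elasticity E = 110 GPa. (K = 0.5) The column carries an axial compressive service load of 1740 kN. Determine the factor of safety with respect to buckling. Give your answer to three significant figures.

n ≈ 3.82

I = πd⁴/64 = π×153⁴/64 = 2.690×10^7 mm⁴
I = 2.690×10^7 mm⁴ = 2.690×10^-5 m⁴
Effective length L_e = K·L = 0.5 × 4.19 = 2.095 m
P_cr = π²EI / L_e² = π² × 110×10⁹ × 2.690×10^-5 / 2.095² = 6.654×10^6 N
Factor of safety n = P_cr / P = 6653.7 / 1740 = 3.82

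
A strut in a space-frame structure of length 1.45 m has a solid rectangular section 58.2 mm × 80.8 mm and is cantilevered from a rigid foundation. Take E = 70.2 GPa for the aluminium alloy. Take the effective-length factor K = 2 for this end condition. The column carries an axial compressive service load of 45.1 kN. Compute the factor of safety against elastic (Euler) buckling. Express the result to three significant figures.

n ≈ 2.42

Buckling occurs about the weak axis: I_min = h·b³/12 with b = 58.2 mm (the shorter side).
I_min = 80.8×58.2³/12 = 1.327×10^6 mm⁴
I = 1.327×10^6 mm⁴ = 1.327×10^-6 m⁴
Effective length L_e = K·L = 2 × 1.45 = 2.900 m
P_cr = π²EI / L_e² = π² × 70.2×10⁹ × 1.327×10^-6 / 2.900² = 1.094×10^5 N
Factor of safety n = P_cr / P = 109.36 / 45.1 = 2.42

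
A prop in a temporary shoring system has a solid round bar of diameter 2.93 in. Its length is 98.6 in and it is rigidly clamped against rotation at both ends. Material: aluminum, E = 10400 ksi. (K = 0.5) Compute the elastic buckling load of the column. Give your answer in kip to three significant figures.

I = πd⁴/64 = π×2.93⁴/64 = 3.618 in⁴
Effective length L_e = K·L = 0.5 × 98.6 = 49.30 in
P_cr = π²EI / L_e² = π² × 10400×10³ × 3.618 / 49.30² = 1.528×10^5 lb

P_cr ≈ 153 kip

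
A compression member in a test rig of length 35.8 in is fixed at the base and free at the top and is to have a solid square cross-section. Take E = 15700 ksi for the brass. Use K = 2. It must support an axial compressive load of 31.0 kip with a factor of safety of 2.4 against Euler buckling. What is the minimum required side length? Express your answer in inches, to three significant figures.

a ≈ 2.33 in

Required P_cr = n·P = 2.4 × 31.0 = 74.40 kip
L_e = K·L = 2 × 35.8 = 71.60 in
Required I = P_cr·L_e²/(π²E) = 7.440×10^4 × 71.60² / (π² × 1.57×10^7) = 2.461 in⁴
Solid square: I = a⁴/12  ⇒  a = (12I)^(1/4) = (12×2.461)^(1/4) = 2.33 in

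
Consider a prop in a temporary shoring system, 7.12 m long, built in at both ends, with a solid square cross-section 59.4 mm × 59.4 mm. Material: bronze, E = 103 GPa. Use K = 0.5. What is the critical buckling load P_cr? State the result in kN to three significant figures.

I = a⁴/12 = 59.4⁴/12 = 1.037×10^6 mm⁴
I = 1.037×10^6 mm⁴ = 1.037×10^-6 m⁴
Effective length L_e = K·L = 0.5 × 7.12 = 3.560 m
P_cr = π²EI / L_e² = π² × 103×10⁹ × 1.037×10^-6 / 3.560² = 8.321×10^4 N

P_cr ≈ 83.2 kN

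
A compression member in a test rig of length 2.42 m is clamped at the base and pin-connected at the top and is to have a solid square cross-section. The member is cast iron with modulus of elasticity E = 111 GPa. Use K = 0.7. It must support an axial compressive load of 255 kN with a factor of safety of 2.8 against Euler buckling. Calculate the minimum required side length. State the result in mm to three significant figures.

a ≈ 68.8 mm

Required P_cr = n·P = 2.8 × 255 = 714.0 kN
L_e = K·L = 0.7 × 2.42 = 1.694 m
Required I = P_cr·L_e²/(π²E) = 7.140×10^5 × 1.694² / (π² × 1.11×10^11) = 1.870×10^-6 m⁴
I_req = 1.870×10^6 mm⁴
Solid square: I = a⁴/12  ⇒  a = (12I)^(1/4) = (12×1.870×10^6)^(1/4) = 68.8 mm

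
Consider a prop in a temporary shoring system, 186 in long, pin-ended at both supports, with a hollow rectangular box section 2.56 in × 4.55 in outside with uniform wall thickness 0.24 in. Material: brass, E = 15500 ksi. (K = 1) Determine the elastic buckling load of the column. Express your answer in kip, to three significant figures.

P_cr ≈ 14.6 kip

Inner dimensions: h_i = 4.55 − 2×0.24 = 4.070 in, b_i = 2.56 − 2×0.24 = 2.080 in
Weak-axis I_min = (h_o·b_o³ − h_i·b_i³)/12 with b_o = 2.56, b_i = 2.080 in (shorter outer/inner sides).
I_min = (4.55×2.56³ − 4.070×2.080³)/12 = 3.309 in⁴
Effective length L_e = K·L = 1 × 186 = 186.0 in
P_cr = π²EI / L_e² = π² × 15500×10³ × 3.309 / 186.0² = 1.463×10^4 lb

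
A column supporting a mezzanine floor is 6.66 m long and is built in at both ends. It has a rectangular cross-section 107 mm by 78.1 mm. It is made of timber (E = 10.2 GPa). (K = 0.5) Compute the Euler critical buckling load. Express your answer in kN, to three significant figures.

P_cr ≈ 38.6 kN

Buckling occurs about the weak axis: I_min = h·b³/12 with b = 78.1 mm (the shorter side).
I_min = 107×78.1³/12 = 4.248×10^6 mm⁴
I = 4.248×10^6 mm⁴ = 4.248×10^-6 m⁴
Effective length L_e = K·L = 0.5 × 6.66 = 3.330 m
P_cr = π²EI / L_e² = π² × 10.2×10⁹ × 4.248×10^-6 / 3.330² = 3.856×10^4 N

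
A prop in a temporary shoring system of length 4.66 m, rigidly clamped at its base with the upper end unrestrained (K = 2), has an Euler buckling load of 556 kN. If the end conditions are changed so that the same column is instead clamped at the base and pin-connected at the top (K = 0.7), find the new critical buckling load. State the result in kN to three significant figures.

P_cr ≈ 4540 kN

P_cr ∝ 1/K², so P_cr,new = P_cr,old × (K_old/K_new)² = 556 × (2/0.7)²
= 556 × 8.163 = 4540 kN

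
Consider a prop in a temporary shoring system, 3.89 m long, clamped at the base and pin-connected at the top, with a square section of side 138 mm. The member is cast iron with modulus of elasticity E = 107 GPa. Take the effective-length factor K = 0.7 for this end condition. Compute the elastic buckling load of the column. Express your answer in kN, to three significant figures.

P_cr ≈ 4300 kN

I = a⁴/12 = 138⁴/12 = 3.022×10^7 mm⁴
I = 3.022×10^7 mm⁴ = 3.022×10^-5 m⁴
Effective length L_e = K·L = 0.7 × 3.89 = 2.723 m
P_cr = π²EI / L_e² = π² × 107×10⁹ × 3.022×10^-5 / 2.723² = 4.305×10^6 N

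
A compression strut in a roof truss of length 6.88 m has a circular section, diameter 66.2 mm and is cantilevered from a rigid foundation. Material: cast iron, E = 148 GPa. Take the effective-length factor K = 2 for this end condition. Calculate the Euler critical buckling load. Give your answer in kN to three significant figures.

I = πd⁴/64 = π×66.2⁴/64 = 9.428×10^5 mm⁴
I = 9.428×10^5 mm⁴ = 9.428×10^-7 m⁴
Effective length L_e = K·L = 2 × 6.88 = 13.76 m
P_cr = π²EI / L_e² = π² × 148×10⁹ × 9.428×10^-7 / 13.76² = 7.273×10^3 N

P_cr ≈ 7.27 kN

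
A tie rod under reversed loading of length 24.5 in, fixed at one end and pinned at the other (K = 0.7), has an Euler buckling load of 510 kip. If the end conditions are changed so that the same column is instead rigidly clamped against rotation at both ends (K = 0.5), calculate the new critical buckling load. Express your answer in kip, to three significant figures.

P_cr ≈ 1000 kip

P_cr ∝ 1/K², so P_cr,new = P_cr,old × (K_old/K_new)² = 510 × (0.7/0.5)²
= 510 × 1.960 = 1000 kip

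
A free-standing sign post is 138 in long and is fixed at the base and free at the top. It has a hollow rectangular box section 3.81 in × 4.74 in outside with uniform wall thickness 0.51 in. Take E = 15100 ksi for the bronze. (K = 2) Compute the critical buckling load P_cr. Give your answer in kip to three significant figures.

Inner dimensions: h_i = 4.74 − 2×0.51 = 3.720 in, b_i = 3.81 − 2×0.51 = 2.790 in
Weak-axis I_min = (h_o·b_o³ − h_i·b_i³)/12 with b_o = 3.81, b_i = 2.790 in (shorter outer/inner sides).
I_min = (4.74×3.81³ − 3.720×2.790³)/12 = 15.11 in⁴
Effective length L_e = K·L = 2 × 138 = 276.0 in
P_cr = π²EI / L_e² = π² × 15100×10³ × 15.11 / 276.0² = 2.957×10^4 lb

P_cr ≈ 29.6 kip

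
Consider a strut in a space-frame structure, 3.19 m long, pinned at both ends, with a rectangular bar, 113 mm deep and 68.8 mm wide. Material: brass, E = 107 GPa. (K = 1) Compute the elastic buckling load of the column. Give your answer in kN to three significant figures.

Buckling occurs about the weak axis: I_min = h·b³/12 with b = 68.8 mm (the shorter side).
I_min = 113×68.8³/12 = 3.067×10^6 mm⁴
I = 3.067×10^6 mm⁴ = 3.067×10^-6 m⁴
Effective length L_e = K·L = 1 × 3.19 = 3.190 m
P_cr = π²EI / L_e² = π² × 107×10⁹ × 3.067×10^-6 / 3.190² = 3.182×10^5 N

P_cr ≈ 318 kN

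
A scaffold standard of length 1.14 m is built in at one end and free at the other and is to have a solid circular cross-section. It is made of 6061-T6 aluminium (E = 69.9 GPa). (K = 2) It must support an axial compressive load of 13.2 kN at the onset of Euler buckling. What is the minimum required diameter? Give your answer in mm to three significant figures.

d ≈ 37.7 mm

L_e = K·L = 2 × 1.14 = 2.280 m
Required I = P_cr·L_e²/(π²E) = 1.320×10^4 × 2.280² / (π² × 6.99×10^10) = 9.946×10^-8 m⁴
I_req = 9.946×10^4 mm⁴
Solid circle: I = πd⁴/64  ⇒  d = (64I/π)^(1/4) = (64×9.946×10^4/π)^(1/4) = 37.7 mm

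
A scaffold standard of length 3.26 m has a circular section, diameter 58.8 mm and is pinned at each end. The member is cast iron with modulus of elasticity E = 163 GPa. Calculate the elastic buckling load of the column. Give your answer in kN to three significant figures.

P_cr ≈ 88.8 kN

I = πd⁴/64 = π×58.8⁴/64 = 5.868×10^5 mm⁴
I = 5.868×10^5 mm⁴ = 5.868×10^-7 m⁴
Effective length L_e = K·L = 1 × 3.26 = 3.260 m
P_cr = π²EI / L_e² = π² × 163×10⁹ × 5.868×10^-7 / 3.260² = 8.882×10^4 N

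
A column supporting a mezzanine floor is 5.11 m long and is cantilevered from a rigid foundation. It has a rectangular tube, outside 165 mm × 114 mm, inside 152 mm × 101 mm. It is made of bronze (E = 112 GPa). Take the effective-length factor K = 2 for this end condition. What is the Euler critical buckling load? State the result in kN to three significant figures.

Weak-axis I_min = (h_o·b_o³ − h_i·b_i³)/12 with b_o = 114, b_i = 101.0 mm (shorter outer/inner sides).
I_min = (165×114³ − 152.0×101.0³)/12 = 7.321×10^6 mm⁴
I = 7.321×10^6 mm⁴ = 7.321×10^-6 m⁴
Effective length L_e = K·L = 2 × 5.11 = 10.22 m
P_cr = π²EI / L_e² = π² × 112×10⁹ × 7.321×10^-6 / 10.22² = 7.748×10^4 N

P_cr ≈ 77.5 kN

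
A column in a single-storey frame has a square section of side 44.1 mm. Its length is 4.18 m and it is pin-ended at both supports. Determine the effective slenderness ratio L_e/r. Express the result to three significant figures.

λ ≈ 328

For a square r = a/√12 = 44.1/√12 = 12.73 mm
L_e = K·L = 1 × 4.18 m = 4.180 m = 4180.0 mm
λ = L_e / r_min = 4180.0 / 12.73 = 328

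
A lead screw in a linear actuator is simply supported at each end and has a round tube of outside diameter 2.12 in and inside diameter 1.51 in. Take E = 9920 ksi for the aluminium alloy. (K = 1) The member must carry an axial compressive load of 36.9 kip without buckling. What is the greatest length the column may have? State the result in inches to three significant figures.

d_o = 2.12 in, d_i = 1.51 in
I = π(d_o⁴ − d_i⁴)/64 = π(2.12⁴ − 1.510⁴)/64 = 0.7363 in⁴
At the buckling limit P_cr = P = 3.690×10^4 lb
From P_cr = π²EI/(K·L)²:  L = (1/K)·√(π²EI/P_cr) = (1/1)·√(π²×9.92×10^6×0.7363/3.690×10^4)
L = 44.2 in

L_max ≈ 44.2 in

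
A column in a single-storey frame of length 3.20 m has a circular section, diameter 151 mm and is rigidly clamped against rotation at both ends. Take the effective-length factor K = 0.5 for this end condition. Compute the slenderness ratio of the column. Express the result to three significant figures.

λ ≈ 42.4

I = πd⁴/64 = π×151⁴/64 = 2.552×10^7 mm⁴
A = 1.791×10^4 mm²;  r_min = √(I/A) = √(2.552×10^7/1.791×10^4) = 37.75 mm
L_e = K·L = 0.5 × 3.20 m = 1.600 m = 1600.0 mm
λ = L_e / r_min = 1600.0 / 37.75 = 42.4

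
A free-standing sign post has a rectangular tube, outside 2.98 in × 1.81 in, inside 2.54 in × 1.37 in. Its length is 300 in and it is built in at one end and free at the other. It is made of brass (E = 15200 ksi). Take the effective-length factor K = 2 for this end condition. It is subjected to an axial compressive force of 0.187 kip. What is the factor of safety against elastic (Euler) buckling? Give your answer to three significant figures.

n ≈ 2.07

Weak-axis I_min = (h_o·b_o³ − h_i·b_i³)/12 with b_o = 1.81, b_i = 1.370 in (shorter outer/inner sides).
I_min = (2.98×1.81³ − 2.540×1.370³)/12 = 0.9283 in⁴
Effective length L_e = K·L = 2 × 300 = 600.0 in
P_cr = π²EI / L_e² = π² × 15200×10³ × 0.9283 / 600.0² = 386.8 lb
Factor of safety n = P_cr / P = 0.38683 / 0.187 = 2.07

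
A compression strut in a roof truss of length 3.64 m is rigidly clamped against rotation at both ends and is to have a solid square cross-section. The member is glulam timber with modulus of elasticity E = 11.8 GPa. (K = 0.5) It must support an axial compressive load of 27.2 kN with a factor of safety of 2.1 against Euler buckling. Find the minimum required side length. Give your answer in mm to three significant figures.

Required P_cr = n·P = 2.1 × 27.2 = 57.12 kN
L_e = K·L = 0.5 × 3.64 = 1.820 m
Required I = P_cr·L_e²/(π²E) = 5.712×10^4 × 1.820² / (π² × 1.18×10^10) = 1.625×10^-6 m⁴
I_req = 1.625×10^6 mm⁴
Solid square: I = a⁴/12  ⇒  a = (12I)^(1/4) = (12×1.625×10^6)^(1/4) = 66.4 mm

a ≈ 66.4 mm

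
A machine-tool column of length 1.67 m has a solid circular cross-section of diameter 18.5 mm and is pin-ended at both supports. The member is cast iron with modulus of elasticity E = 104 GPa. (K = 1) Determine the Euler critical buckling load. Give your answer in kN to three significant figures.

P_cr ≈ 2.12 kN

I = πd⁴/64 = π×18.5⁴/64 = 5.750×10^3 mm⁴
I = 5.750×10^3 mm⁴ = 5.750×10^-9 m⁴
Effective length L_e = K·L = 1 × 1.67 = 1.670 m
P_cr = π²EI / L_e² = π² × 104×10⁹ × 5.750×10^-9 / 1.670² = 2.116×10^3 N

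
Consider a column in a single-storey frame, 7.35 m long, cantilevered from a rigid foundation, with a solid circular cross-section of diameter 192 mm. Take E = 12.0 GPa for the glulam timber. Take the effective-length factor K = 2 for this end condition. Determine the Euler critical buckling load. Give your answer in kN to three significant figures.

P_cr ≈ 36.6 kN

I = πd⁴/64 = π×192⁴/64 = 6.671×10^7 mm⁴
I = 6.671×10^7 mm⁴ = 6.671×10^-5 m⁴
Effective length L_e = K·L = 2 × 7.35 = 14.70 m
P_cr = π²EI / L_e² = π² × 12.0×10⁹ × 6.671×10^-5 / 14.70² = 3.656×10^4 N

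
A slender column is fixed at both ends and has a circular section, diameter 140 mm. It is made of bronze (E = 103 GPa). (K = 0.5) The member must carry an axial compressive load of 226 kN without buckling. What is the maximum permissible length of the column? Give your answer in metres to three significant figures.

L_max ≈ 18.4 m

I = πd⁴/64 = π×140⁴/64 = 1.886×10^7 mm⁴
I = 1.886×10^-5 m⁴
At the buckling limit P_cr = P = 2.260×10^5 N
From P_cr = π²EI/(K·L)²:  L = (1/K)·√(π²EI/P_cr) = (1/0.5)·√(π²×1.03×10^11×1.886×10^-5/2.260×10^5)
L = 18.4 m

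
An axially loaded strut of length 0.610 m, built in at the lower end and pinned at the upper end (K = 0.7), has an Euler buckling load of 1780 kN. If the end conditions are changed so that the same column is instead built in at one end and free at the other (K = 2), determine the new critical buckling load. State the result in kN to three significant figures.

P_cr ≈ 218 kN

P_cr ∝ 1/K², so P_cr,new = P_cr,old × (K_old/K_new)² = 1780 × (0.7/2)²
= 1780 × 0.1225 = 218 kN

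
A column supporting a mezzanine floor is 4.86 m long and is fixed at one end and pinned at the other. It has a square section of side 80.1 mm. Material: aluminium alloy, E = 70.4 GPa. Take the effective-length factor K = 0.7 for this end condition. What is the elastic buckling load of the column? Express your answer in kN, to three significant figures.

P_cr ≈ 206 kN

I = a⁴/12 = 80.1⁴/12 = 3.430×10^6 mm⁴
I = 3.430×10^6 mm⁴ = 3.430×10^-6 m⁴
Effective length L_e = K·L = 0.7 × 4.86 = 3.402 m
P_cr = π²EI / L_e² = π² × 70.4×10⁹ × 3.430×10^-6 / 3.402² = 2.059×10^5 N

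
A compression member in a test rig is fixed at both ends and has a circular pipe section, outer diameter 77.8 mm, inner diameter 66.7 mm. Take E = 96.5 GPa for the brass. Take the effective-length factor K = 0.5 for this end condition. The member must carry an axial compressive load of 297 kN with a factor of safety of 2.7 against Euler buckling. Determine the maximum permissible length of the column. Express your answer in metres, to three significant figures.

d_o = 77.8 mm, d_i = 66.7 mm
I = π(d_o⁴ − d_i⁴)/64 = π(77.8⁴ − 66.70⁴)/64 = 8.268×10^5 mm⁴
I = 8.268×10^-7 m⁴
Required critical load P_cr = n·P = 2.7 × 297 = 801.9 kN = 8.019×10^5 N
From P_cr = π²EI/(K·L)²:  L = (1/K)·√(π²EI/P_cr) = (1/0.5)·√(π²×9.65×10^10×8.268×10^-7/8.019×10^5)
L = 1.98 m

L_max ≈ 1.98 m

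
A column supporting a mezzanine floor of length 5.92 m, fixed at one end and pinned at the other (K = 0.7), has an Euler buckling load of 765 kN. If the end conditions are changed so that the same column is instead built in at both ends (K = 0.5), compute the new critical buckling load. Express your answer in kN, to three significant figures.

P_cr ≈ 1500 kN

P_cr ∝ 1/K², so P_cr,new = P_cr,old × (K_old/K_new)² = 765 × (0.7/0.5)²
= 765 × 1.960 = 1500 kN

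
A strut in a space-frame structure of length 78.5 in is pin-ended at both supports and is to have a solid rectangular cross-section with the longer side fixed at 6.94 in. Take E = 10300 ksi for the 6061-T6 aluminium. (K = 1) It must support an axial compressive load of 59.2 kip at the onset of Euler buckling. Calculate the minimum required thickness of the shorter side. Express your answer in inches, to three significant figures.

b ≈ 1.84 in

L_e = K·L = 1 × 78.5 = 78.50 in
Required I = P_cr·L_e²/(π²E) = 5.920×10^4 × 78.50² / (π² × 1.03×10^7) = 3.589 in⁴
Rectangle, weak axis: I_min = h·b³/12 with h = 6.94 in fixed  ⇒  b = (12I/h)^(1/3) = 1.84 in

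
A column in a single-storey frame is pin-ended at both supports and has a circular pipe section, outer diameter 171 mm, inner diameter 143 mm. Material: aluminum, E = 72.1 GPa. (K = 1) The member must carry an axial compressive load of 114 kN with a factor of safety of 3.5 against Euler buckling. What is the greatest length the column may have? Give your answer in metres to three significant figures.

d_o = 171 mm, d_i = 143 mm
I = π(d_o⁴ − d_i⁴)/64 = π(171⁴ − 143.0⁴)/64 = 2.145×10^7 mm⁴
I = 2.145×10^-5 m⁴
Required critical load P_cr = n·P = 3.5 × 114 = 399.0 kN = 3.990×10^5 N
From P_cr = π²EI/(K·L)²:  L = (1/K)·√(π²EI/P_cr) = (1/1)·√(π²×7.21×10^10×2.145×10^-5/3.990×10^5)
L = 6.18 m

L_max ≈ 6.18 m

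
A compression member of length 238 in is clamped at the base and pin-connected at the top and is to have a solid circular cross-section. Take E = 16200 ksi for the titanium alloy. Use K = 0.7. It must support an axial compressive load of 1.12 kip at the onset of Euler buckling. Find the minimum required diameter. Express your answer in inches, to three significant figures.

L_e = K·L = 0.7 × 238 = 166.6 in
Required I = P_cr·L_e²/(π²E) = 1.120×10^3 × 166.6² / (π² × 1.62×10^7) = 0.1944 in⁴
Solid circle: I = πd⁴/64  ⇒  d = (64I/π)^(1/4) = (64×0.1944/π)^(1/4) = 1.41 in

d ≈ 1.41 in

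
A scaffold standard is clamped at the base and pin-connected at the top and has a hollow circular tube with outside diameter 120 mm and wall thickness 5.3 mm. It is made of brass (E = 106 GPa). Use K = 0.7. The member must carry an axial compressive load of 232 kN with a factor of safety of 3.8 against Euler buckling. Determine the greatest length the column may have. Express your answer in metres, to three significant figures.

Inner diameter d_i = 120 − 2×5.3 = 109.4 mm
I = π(d_o⁴ − d_i⁴)/64 = π(120⁴ − 109.4⁴)/64 = 3.147×10^6 mm⁴
I = 3.147×10^-6 m⁴
Required critical load P_cr = n·P = 3.8 × 232 = 881.6 kN = 8.816×10^5 N
From P_cr = π²EI/(K·L)²:  L = (1/K)·√(π²EI/P_cr) = (1/0.7)·√(π²×1.06×10^11×3.147×10^-6/8.816×10^5)
L = 2.76 m

L_max ≈ 2.76 m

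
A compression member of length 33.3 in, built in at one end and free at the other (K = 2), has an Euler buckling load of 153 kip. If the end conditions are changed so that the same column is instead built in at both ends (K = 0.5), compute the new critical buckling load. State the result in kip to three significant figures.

P_cr ∝ 1/K², so P_cr,new = P_cr,old × (K_old/K_new)² = 153 × (2/0.5)²
= 153 × 16.00 = 2450 kip

P_cr ≈ 2450 kip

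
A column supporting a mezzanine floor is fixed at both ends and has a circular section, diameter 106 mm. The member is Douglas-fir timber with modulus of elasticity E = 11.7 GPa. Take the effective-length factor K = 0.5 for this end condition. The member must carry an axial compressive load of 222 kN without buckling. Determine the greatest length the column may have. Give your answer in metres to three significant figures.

L_max ≈ 3.59 m

I = πd⁴/64 = π×106⁴/64 = 6.197×10^6 mm⁴
I = 6.197×10^-6 m⁴
At the buckling limit P_cr = P = 2.220×10^5 N
From P_cr = π²EI/(K·L)²:  L = (1/K)·√(π²EI/P_cr) = (1/0.5)·√(π²×1.17×10^10×6.197×10^-6/2.220×10^5)
L = 3.59 m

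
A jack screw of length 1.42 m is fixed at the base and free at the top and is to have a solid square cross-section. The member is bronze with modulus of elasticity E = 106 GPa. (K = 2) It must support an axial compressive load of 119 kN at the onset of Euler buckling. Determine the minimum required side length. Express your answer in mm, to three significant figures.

a ≈ 57.6 mm

L_e = K·L = 2 × 1.42 = 2.840 m
Required I = P_cr·L_e²/(π²E) = 1.190×10^5 × 2.840² / (π² × 1.06×10^11) = 9.174×10^-7 m⁴
I_req = 9.174×10^5 mm⁴
Solid square: I = a⁴/12  ⇒  a = (12I)^(1/4) = (12×9.174×10^5)^(1/4) = 57.6 mm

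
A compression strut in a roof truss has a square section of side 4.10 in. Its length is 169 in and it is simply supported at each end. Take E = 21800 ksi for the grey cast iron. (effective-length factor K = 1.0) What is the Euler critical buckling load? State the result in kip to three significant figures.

I = a⁴/12 = 4.10⁴/12 = 23.55 in⁴
Effective length L_e = K·L = 1 × 169 = 169.0 in
P_cr = π²EI / L_e² = π² × 21800×10³ × 23.55 / 169.0² = 1.774×10^5 lb

P_cr ≈ 177 kip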